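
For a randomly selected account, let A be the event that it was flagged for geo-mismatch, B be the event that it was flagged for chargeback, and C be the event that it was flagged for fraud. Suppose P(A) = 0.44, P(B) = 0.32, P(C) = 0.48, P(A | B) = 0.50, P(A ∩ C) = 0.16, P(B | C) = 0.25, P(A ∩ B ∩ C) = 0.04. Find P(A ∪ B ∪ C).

P(A ∩ B) = P(B)·P(A|B) = 0.32 × 0.50 = 0.16
P(B ∩ C) = P(C)·P(B|C) = 0.48 × 0.25 = 0.12
Apply inclusion-exclusion:
P(A ∪ B ∪ C) = 0.44 + 0.32 + 0.48 − 0.16 − 0.16 − 0.12 + 0.04 = 0.84

0.84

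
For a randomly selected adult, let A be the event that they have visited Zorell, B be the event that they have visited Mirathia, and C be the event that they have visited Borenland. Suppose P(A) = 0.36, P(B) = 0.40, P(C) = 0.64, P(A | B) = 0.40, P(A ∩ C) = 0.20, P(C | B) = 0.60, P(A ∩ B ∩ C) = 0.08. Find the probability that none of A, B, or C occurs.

0.12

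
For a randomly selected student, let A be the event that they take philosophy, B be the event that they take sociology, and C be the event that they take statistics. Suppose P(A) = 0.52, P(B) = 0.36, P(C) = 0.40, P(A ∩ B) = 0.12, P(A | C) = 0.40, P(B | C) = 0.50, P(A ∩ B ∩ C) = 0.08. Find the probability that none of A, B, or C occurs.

P(A ∩ C) = P(C)·P(A|C) = 0.40 × 0.40 = 0.16
P(B ∩ C) = P(C)·P(B|C) = 0.40 × 0.50 = 0.20
P(A ∪ B ∪ C) = 0.52 + 0.36 + 0.40 − 0.12 − 0.16 − 0.20 + 0.08 = 0.88
P(none) = 1 − 0.88 = 0.12

0.12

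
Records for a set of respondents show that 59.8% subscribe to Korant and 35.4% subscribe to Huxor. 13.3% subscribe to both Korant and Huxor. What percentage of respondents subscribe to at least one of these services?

81.9%

Inclusion–exclusion gives
P(≥1) = 59.8 + 35.4 − 13.3 = 81.9%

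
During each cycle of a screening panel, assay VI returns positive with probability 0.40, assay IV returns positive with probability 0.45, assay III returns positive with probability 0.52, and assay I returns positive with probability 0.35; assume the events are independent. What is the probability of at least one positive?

Independence gives P(none) = ∏(1 − pᵢ).
P(none) = (1 − 0.40) × (1 − 0.45) × (1 − 0.52) × (1 − 0.35) = 0.60 × 0.55 × 0.48 × 0.65 = 0.10296
P(at least one) = 1 − 0.10296 = 0.89704

0.89704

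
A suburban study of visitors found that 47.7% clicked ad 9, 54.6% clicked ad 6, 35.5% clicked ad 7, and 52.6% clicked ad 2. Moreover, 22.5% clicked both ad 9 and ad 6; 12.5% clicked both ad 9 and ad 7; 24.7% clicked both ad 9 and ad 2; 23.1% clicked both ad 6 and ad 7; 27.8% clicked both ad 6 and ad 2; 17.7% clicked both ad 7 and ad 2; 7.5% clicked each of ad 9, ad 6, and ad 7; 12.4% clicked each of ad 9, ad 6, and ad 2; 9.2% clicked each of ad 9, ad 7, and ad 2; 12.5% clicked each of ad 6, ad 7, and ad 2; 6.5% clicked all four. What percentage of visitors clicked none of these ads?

P(at least one) = 47.7 + 54.6 + 35.5 + 52.6 − 22.5 − 12.5 − 24.7 − 23.1 − 27.8 − 17.7 + 7.5 + 12.4 + 9.2 + 12.5 − 6.5 = 97.2%
P(none) = 100% − 97.2% = 2.8%

2.8%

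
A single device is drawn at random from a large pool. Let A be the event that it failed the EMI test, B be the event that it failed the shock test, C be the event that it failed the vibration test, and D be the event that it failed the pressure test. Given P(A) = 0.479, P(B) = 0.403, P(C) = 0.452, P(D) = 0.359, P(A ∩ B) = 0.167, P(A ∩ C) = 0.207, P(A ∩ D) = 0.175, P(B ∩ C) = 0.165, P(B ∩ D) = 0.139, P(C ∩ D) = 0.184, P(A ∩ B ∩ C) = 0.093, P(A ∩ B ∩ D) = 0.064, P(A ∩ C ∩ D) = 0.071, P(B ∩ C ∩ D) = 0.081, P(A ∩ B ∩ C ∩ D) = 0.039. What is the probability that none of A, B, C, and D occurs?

Inclusion–exclusion gives
P(A ∪ B ∪ C ∪ D) = 0.479 + 0.403 + 0.452 + 0.359 − 0.167 − 0.207 − 0.175 − 0.165 − 0.139 − 0.184 + 0.093 + 0.064 + 0.071 + 0.081 − 0.039 = 0.926
P(none) = 1 − 0.926 = 0.074

0.074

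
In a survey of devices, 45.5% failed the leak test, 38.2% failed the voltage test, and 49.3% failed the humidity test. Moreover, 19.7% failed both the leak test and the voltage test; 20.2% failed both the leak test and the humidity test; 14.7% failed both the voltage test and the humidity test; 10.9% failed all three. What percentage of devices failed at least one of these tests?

P(≥1) = 45.5 + 38.2 + 49.3 − 19.7 − 20.2 − 14.7 + 10.9 = 89.3%

89.3%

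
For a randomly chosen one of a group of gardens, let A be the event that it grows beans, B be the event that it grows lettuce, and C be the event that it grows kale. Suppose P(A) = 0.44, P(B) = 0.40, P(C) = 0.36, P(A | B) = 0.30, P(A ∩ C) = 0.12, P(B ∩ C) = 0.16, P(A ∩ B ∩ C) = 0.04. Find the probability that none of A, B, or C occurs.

0.16

P(A ∩ B) = P(B)·P(A|B) = 0.40 × 0.30 = 0.12
Apply inclusion-exclusion:
P(A ∪ B ∪ C) = 0.44 + 0.40 + 0.36 − 0.12 − 0.12 − 0.16 + 0.04 = 0.84
P(none) = 1 − 0.84 = 0.16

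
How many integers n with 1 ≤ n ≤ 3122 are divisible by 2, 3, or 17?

2142

1561 + 1040 + 183 − 520 − 91 − 61 + 30 = 2142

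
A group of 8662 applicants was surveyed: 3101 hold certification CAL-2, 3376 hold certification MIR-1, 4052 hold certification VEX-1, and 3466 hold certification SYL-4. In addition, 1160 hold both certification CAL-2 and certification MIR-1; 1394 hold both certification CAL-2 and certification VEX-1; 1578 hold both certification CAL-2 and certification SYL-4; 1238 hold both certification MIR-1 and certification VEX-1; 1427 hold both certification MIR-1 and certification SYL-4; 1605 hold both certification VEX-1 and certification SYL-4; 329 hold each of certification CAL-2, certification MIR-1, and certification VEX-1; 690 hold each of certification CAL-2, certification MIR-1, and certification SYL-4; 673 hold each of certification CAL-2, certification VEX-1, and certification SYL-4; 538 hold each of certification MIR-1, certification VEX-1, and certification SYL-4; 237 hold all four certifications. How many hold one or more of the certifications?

7586

Using inclusion–exclusion:
|at least one| = 3101 + 3376 + 4052 + 3466 − 1160 − 1394 − 1578 − 1238 − 1427 − 1605 + 329 + 690 + 673 + 538 − 237 = 7586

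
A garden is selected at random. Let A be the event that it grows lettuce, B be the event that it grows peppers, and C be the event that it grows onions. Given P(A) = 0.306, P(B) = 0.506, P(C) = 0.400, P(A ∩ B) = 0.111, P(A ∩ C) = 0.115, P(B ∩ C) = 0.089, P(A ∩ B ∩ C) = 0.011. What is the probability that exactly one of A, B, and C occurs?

By inclusion–exclusion (exactly-one form):
P(exactly one) = 0.306 + 0.506 + 0.400 − 2·0.111 − 2·0.115 − 2·0.089 + 3·0.011 = 0.615

0.615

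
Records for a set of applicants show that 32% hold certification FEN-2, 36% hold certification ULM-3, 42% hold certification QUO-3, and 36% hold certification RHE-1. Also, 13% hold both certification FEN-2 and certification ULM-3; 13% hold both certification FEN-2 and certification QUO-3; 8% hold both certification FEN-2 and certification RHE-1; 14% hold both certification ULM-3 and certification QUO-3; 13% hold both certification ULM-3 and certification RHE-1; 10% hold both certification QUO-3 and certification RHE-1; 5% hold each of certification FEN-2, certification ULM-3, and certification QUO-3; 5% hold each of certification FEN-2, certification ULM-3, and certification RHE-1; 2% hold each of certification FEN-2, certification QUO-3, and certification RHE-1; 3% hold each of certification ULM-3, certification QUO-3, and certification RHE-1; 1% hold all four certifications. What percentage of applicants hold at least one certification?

89%

P(at least one) = 32 + 36 + 42 + 36 − 13 − 13 − 8 − 14 − 13 − 10 + 5 + 5 + 2 + 3 − 1 = 89%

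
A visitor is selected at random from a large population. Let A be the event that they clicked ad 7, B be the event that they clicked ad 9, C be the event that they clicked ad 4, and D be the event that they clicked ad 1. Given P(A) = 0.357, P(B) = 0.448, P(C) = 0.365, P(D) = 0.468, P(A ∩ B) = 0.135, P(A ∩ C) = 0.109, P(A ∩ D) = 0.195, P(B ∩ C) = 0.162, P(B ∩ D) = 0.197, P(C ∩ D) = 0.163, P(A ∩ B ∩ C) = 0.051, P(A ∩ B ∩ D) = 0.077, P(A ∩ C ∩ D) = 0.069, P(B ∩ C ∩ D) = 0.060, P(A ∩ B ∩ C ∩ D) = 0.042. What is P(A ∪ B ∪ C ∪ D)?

0.892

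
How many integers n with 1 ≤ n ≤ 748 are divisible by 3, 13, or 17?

Using inclusion–exclusion:
249 + 57 + 44 − 19 − 14 − 3 + 1 = 315

315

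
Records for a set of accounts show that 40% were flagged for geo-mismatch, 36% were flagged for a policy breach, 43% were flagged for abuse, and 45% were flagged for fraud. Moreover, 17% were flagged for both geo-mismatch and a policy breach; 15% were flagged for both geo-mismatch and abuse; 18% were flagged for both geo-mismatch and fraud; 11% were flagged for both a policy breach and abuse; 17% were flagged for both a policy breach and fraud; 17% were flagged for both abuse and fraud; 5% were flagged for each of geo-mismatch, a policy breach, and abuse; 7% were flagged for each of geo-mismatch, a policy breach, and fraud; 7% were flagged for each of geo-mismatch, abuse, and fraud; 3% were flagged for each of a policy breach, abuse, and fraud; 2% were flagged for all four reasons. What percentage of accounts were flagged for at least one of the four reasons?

P(at least one) = 40 + 36 + 43 + 45 − 17 − 15 − 18 − 11 − 17 − 17 + 5 + 7 + 7 + 3 − 2 = 89%

89%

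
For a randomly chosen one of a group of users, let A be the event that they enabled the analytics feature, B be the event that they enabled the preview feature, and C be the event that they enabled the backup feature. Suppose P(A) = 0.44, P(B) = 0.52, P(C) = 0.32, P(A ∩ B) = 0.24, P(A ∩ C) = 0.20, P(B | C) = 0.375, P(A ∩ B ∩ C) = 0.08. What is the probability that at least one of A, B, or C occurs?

0.80

P(B ∩ C) = P(C)·P(B|C) = 0.32 × 0.375 = 0.12
By inclusion-exclusion,
P(A ∪ B ∪ C) = 0.44 + 0.52 + 0.32 − 0.24 − 0.20 − 0.12 + 0.08 = 0.80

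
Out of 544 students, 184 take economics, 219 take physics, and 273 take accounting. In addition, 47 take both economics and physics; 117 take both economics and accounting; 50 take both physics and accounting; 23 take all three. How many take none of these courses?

59

|at least one| = 184 + 219 + 273 − 47 − 117 − 50 + 23 = 485
None: 544 − 485 = 59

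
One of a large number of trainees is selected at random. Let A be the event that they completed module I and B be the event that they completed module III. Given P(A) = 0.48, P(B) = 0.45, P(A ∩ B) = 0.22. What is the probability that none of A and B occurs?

0.29

Using inclusion–exclusion:
P(A ∪ B) = 0.48 + 0.45 − 0.22 = 0.71
P(none) = 1 − 0.71 = 0.29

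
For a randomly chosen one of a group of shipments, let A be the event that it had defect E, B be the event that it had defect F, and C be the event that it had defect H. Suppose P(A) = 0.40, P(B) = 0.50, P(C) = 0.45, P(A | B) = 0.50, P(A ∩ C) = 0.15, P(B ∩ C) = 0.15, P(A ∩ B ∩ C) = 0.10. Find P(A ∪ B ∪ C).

P(A ∩ B) = P(B)·P(A|B) = 0.50 × 0.50 = 0.25
By inclusion–exclusion:
P(A ∪ B ∪ C) = 0.40 + 0.50 + 0.45 − 0.25 − 0.15 − 0.15 + 0.10 = 0.90

0.90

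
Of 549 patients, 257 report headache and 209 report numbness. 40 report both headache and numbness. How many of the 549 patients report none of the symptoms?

123

By inclusion–exclusion:
|at least one| = 257 + 209 − 40 = 426
None: 549 − 426 = 123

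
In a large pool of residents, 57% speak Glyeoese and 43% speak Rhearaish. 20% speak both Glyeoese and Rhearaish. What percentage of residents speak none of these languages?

20%

P(union) = 57 + 43 − 20 = 80%
P(none) = 100% − 80% = 20%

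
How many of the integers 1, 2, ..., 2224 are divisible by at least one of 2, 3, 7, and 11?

By inclusion-exclusion,
1112 + 741 + 317 + 202 − 370 − 158 − 101 − 105 − 67 − 28 + 52 + 33 + 14 + 9 − 4 = 1647

1647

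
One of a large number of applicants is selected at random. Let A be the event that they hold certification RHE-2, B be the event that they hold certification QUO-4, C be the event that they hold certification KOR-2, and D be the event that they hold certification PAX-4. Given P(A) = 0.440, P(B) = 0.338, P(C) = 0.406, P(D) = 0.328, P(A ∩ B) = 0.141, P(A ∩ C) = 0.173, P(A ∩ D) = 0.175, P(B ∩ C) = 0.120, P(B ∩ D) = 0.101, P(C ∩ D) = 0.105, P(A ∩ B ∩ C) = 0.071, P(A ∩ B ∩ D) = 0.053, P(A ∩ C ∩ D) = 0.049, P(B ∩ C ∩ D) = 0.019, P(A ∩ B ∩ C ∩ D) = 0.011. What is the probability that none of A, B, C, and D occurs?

0.122

P(A ∪ B ∪ C ∪ D) = 0.440 + 0.338 + 0.406 + 0.328 − 0.141 − 0.173 − 0.175 − 0.120 − 0.101 − 0.105 + 0.071 + 0.053 + 0.049 + 0.019 − 0.011 = 0.878
P(none) = 1 − 0.878 = 0.122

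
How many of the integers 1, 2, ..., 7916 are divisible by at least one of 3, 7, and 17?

3658

By inclusion-exclusion,
⌊7916/3⌋ + ⌊7916/7⌋ + ⌊7916/17⌋ − ⌊7916/21⌋ − ⌊7916/51⌋ − ⌊7916/119⌋ + ⌊7916/357⌋ = 2638 + 1130 + 465 − 376 − 155 − 66 + 22 = 3658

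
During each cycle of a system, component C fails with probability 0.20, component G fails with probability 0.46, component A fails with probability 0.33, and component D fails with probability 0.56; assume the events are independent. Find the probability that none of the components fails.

Since the events are independent, P(none) is the product of the individual non-occurrence probabilities.
P(none) = (1 − 0.20) × (1 − 0.46) × (1 − 0.33) × (1 − 0.56) = 0.80 × 0.54 × 0.67 × 0.44 = 0.1273536

0.1273536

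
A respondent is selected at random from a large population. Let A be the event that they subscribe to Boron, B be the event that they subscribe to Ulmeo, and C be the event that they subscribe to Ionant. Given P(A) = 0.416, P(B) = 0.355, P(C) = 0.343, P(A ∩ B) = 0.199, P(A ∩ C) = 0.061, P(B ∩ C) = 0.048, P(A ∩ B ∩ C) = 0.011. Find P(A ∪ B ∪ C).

Apply inclusion-exclusion:
P(A ∪ B ∪ C) = 0.416 + 0.355 + 0.343 − 0.199 − 0.061 − 0.048 + 0.011 = 0.817

0.817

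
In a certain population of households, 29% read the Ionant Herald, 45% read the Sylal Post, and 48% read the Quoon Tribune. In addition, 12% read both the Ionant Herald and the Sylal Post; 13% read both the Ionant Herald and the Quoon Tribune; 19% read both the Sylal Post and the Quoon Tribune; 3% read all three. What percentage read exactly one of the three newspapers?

43%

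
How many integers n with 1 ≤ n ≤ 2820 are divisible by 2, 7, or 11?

1721

Inclusion–exclusion gives
floor(2820/2) + floor(2820/7) + floor(2820/11) − floor(2820/14) − floor(2820/22) − floor(2820/77) + floor(2820/154) = 1410 + 402 + 256 − 201 − 128 − 36 + 18 = 1721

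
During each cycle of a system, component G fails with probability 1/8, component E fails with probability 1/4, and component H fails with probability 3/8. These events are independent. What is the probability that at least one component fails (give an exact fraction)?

151/256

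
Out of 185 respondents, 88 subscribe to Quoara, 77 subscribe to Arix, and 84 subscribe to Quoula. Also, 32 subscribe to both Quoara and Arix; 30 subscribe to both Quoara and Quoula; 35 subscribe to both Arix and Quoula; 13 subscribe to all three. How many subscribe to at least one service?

165

Using inclusion–exclusion:
|union| = 88 + 77 + 84 − 32 − 30 − 35 + 13 = 165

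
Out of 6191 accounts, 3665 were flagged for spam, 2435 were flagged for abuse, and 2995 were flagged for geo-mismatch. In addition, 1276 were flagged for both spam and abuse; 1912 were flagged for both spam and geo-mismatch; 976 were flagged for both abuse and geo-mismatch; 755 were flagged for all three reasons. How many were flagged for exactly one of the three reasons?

3032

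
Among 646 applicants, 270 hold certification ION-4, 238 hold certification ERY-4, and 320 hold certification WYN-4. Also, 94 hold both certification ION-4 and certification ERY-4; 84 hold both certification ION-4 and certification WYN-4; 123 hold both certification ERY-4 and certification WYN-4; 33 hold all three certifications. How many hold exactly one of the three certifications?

325

|exactly one| = 270 + 238 + 320 − 2·94 − 2·84 − 2·123 + 3·33 = 325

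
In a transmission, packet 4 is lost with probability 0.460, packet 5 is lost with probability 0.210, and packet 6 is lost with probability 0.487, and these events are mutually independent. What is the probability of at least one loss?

P(none) = (1 − 0.460) × (1 − 0.210) × (1 − 0.487) = 0.540 × 0.790 × 0.513 = 0.2188458
P(at least one) = 1 − 0.2188458 = 0.7811542

0.7811542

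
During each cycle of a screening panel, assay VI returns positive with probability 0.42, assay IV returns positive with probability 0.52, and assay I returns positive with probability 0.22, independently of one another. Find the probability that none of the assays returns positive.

0.217152

P(none) = (1 − 0.42) × (1 − 0.52) × (1 − 0.22) = 0.58 × 0.48 × 0.78 = 0.217152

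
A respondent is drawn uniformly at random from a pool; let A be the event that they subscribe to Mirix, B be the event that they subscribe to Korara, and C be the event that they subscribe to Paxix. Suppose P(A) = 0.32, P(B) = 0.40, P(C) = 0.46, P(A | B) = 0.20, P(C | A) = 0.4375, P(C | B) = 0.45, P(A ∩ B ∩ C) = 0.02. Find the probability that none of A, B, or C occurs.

P(A ∩ B) = P(B)·P(A|B) = 0.40 × 0.20 = 0.08
P(A ∩ C) = P(A)·P(C|A) = 0.32 × 0.4375 = 0.14
P(B ∩ C) = P(B)·P(C|B) = 0.40 × 0.45 = 0.18
P(A ∪ B ∪ C) = 0.32 + 0.40 + 0.46 − 0.08 − 0.14 − 0.18 + 0.02 = 0.80
P(none) = 1 − 0.80 = 0.20

0.20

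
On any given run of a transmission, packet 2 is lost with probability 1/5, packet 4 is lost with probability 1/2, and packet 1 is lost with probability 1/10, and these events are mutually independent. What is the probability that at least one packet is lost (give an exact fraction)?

16/25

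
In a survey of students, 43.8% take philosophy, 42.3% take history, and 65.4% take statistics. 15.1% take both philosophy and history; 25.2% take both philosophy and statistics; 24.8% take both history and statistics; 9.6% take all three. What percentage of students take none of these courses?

By inclusion–exclusion:
P(≥1) = 43.8 + 42.3 + 65.4 − 15.1 − 25.2 − 24.8 + 9.6 = 96.0%
P(none) = 100% − 96.0% = 4.0%

4.0%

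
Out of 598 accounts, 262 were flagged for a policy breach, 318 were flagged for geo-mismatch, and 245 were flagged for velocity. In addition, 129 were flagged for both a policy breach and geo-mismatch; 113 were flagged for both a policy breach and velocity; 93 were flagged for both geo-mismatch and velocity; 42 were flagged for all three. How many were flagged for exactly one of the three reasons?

Using the inclusion–exclusion count for exactly one event:
|exactly one| = 262 + 318 + 245 − 2·129 − 2·113 − 2·93 + 3·42 = 281

281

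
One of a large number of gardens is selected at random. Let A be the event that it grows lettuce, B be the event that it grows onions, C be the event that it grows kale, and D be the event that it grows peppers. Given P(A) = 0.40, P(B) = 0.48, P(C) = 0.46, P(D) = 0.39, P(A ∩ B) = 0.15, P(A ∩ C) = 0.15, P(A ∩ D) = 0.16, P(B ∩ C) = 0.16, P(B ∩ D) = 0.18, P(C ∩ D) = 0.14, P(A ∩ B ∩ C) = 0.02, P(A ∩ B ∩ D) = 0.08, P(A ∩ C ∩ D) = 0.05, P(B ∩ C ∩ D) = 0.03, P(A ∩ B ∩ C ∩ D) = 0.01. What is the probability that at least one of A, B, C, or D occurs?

By inclusion-exclusion,
P(A ∪ B ∪ C ∪ D) = 0.40 + 0.48 + 0.46 + 0.39 − 0.15 − 0.15 − 0.16 − 0.16 − 0.18 − 0.14 + 0.02 + 0.08 + 0.05 + 0.03 − 0.01 = 0.96

0.96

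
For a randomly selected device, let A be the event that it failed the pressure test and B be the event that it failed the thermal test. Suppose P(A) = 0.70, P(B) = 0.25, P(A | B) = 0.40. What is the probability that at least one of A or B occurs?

0.85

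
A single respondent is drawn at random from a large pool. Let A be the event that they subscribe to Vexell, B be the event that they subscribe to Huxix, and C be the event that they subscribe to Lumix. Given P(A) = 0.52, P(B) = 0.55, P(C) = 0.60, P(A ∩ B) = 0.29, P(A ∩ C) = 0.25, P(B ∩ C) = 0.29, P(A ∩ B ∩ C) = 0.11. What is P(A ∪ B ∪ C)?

0.95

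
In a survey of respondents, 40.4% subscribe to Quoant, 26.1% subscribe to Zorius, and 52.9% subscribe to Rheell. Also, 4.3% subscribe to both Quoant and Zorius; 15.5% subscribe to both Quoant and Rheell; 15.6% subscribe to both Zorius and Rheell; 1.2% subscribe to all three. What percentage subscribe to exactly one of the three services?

52.2%

Using the inclusion–exclusion count for exactly one event:
P(exactly one) = 40.4 + 26.1 + 52.9 − 2·4.3 − 2·15.5 − 2·15.6 + 3·1.2 = 52.2%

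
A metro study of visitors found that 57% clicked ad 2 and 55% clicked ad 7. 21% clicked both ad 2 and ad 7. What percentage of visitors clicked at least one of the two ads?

By inclusion-exclusion,
P(≥1) = 57 + 55 − 21 = 91%

91%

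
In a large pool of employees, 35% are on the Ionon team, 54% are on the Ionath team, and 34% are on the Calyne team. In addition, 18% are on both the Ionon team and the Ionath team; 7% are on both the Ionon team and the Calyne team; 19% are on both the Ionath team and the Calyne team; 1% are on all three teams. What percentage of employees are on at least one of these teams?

80%

Inclusion–exclusion gives
P(union) = 35 + 54 + 34 − 18 − 7 − 19 + 1 = 80%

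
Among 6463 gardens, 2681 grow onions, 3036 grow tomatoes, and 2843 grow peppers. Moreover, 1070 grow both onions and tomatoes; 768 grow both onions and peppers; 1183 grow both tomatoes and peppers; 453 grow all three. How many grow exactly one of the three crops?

By inclusion–exclusion (exactly-one form):
|exactly one| = 2681 + 3036 + 2843 − 2·1070 − 2·768 − 2·1183 + 3·453 = 3877

3877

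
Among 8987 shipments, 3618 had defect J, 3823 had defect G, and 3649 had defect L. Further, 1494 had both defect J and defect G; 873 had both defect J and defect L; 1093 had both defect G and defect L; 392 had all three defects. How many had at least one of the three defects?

8022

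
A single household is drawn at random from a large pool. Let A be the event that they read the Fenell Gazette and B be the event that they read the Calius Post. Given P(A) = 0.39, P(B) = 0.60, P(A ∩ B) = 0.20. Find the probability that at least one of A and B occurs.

0.79

P(A ∪ B) = 0.39 + 0.60 − 0.20 = 0.79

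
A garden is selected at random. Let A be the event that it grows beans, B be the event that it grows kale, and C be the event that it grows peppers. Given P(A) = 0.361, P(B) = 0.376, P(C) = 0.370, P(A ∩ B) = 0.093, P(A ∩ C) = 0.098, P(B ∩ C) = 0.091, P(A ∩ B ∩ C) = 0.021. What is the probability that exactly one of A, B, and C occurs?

By inclusion–exclusion (exactly-one form):
P(exactly one) = 0.361 + 0.376 + 0.370 − 2·0.093 − 2·0.098 − 2·0.091 + 3·0.021 = 0.606

0.606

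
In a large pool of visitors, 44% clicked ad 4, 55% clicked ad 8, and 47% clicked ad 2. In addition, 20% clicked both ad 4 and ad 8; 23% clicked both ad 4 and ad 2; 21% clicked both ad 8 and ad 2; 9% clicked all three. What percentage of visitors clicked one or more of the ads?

91%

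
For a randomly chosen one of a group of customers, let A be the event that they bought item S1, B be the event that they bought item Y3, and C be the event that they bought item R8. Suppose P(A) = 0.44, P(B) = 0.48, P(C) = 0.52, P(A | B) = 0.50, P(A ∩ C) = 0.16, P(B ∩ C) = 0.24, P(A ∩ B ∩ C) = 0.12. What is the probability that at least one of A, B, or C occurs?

0.92

P(A ∩ B) = P(B)·P(A|B) = 0.48 × 0.50 = 0.24
P(A ∪ B ∪ C) = 0.44 + 0.48 + 0.52 − 0.24 − 0.16 − 0.24 + 0.12 = 0.92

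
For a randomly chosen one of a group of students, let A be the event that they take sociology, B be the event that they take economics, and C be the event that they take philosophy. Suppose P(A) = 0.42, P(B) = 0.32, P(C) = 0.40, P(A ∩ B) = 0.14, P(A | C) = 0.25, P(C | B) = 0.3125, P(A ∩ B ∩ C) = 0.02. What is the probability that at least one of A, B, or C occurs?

0.82

P(A ∩ C) = P(C)·P(A|C) = 0.40 × 0.25 = 0.10
P(B ∩ C) = P(B)·P(C|B) = 0.32 × 0.3125 = 0.10
By inclusion–exclusion:
P(A ∪ B ∪ C) = 0.42 + 0.32 + 0.40 − 0.14 − 0.10 − 0.10 + 0.02 = 0.82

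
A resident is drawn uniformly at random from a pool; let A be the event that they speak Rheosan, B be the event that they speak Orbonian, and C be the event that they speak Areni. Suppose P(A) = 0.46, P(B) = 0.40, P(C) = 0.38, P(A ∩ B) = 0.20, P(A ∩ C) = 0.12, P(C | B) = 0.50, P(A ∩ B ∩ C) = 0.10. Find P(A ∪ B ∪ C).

P(B ∩ C) = P(B)·P(C|B) = 0.40 × 0.50 = 0.20
P(A ∪ B ∪ C) = 0.46 + 0.40 + 0.38 − 0.20 − 0.12 − 0.20 + 0.10 = 0.82

0.82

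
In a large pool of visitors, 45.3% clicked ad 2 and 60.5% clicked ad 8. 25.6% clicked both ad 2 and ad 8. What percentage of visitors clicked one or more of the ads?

80.2%

Using inclusion–exclusion:
P(union) = 45.3 + 60.5 − 25.6 = 80.2%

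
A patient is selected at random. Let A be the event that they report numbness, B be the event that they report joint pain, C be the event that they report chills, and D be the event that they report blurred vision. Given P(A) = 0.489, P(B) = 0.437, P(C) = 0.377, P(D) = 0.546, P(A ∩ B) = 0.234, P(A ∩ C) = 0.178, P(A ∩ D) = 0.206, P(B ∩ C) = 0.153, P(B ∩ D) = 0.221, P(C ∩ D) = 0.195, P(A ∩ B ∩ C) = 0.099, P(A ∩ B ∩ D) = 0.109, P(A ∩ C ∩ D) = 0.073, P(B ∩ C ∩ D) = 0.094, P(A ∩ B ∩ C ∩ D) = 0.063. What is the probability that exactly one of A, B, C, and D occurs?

Using the inclusion–exclusion count for exactly one event:
P(exactly one) = 0.489 + 0.437 + 0.377 + 0.546 − 2·0.234 − 2·0.178 − 2·0.206 − 2·0.153 − 2·0.221 − 2·0.195 + 3·0.099 + 3·0.109 + 3·0.073 + 3·0.094 − 4·0.063 = 0.348

0.348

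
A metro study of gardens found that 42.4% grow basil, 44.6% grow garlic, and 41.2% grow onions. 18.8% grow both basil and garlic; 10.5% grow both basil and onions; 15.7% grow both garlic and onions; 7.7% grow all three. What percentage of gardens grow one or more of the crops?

90.9%

Using inclusion–exclusion:
P(union) = 42.4 + 44.6 + 41.2 − 18.8 − 10.5 − 15.7 + 7.7 = 90.9%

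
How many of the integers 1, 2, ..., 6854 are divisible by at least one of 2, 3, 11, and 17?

⌊6854/2⌋ + ⌊6854/3⌋ + ⌊6854/11⌋ + ⌊6854/17⌋ − ⌊6854/6⌋ − ⌊6854/22⌋ − ⌊6854/34⌋ − ⌊6854/33⌋ − ⌊6854/51⌋ − ⌊6854/187⌋ + ⌊6854/66⌋ + ⌊6854/102⌋ + ⌊6854/374⌋ + ⌊6854/561⌋ − ⌊6854/1122⌋ = 3427 + 2284 + 623 + 403 − 1142 − 311 − 201 − 207 − 134 − 36 + 103 + 67 + 18 + 12 − 6 = 4900

4900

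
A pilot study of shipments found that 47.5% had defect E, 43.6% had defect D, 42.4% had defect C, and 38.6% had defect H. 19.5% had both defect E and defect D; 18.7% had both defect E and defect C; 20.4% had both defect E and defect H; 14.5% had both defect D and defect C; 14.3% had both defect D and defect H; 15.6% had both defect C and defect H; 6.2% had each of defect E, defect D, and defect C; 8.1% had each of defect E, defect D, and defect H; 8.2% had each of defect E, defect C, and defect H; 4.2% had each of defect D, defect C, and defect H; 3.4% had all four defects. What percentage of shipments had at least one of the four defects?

92.4%

By inclusion–exclusion:
P(union) = 47.5 + 43.6 + 42.4 + 38.6 − 19.5 − 18.7 − 20.4 − 14.5 − 14.3 − 15.6 + 6.2 + 8.1 + 8.2 + 4.2 − 3.4 = 92.4%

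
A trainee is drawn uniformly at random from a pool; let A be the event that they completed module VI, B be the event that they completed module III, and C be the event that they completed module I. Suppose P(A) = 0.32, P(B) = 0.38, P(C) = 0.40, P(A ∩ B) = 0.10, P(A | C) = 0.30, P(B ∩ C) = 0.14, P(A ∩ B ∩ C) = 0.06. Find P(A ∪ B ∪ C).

0.80

P(A ∩ C) = P(C)·P(A|C) = 0.40 × 0.30 = 0.12
P(A ∪ B ∪ C) = 0.32 + 0.38 + 0.40 − 0.10 − 0.12 − 0.14 + 0.06 = 0.80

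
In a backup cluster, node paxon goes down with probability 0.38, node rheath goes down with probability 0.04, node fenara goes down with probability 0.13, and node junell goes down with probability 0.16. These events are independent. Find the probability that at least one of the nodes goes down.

0.56502784

Since the events are independent, P(none) is the product of the individual non-occurrence probabilities.
P(none) = (1 − 0.38) × (1 − 0.04) × (1 − 0.13) × (1 − 0.16) = 0.62 × 0.96 × 0.87 × 0.84 = 0.43497216
P(at least one) = 1 − 0.43497216 = 0.56502784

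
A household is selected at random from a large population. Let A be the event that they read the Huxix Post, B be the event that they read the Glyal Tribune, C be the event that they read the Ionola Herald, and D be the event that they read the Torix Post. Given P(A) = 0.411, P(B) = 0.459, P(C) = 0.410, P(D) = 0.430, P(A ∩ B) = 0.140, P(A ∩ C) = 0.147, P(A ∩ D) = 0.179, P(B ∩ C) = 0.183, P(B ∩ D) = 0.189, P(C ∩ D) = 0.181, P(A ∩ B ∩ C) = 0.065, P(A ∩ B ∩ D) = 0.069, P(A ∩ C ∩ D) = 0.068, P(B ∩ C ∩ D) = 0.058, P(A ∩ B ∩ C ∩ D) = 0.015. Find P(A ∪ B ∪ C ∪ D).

P(A ∪ B ∪ C ∪ D) = 0.411 + 0.459 + 0.410 + 0.430 − 0.140 − 0.147 − 0.179 − 0.183 − 0.189 − 0.181 + 0.065 + 0.069 + 0.068 + 0.058 − 0.015 = 0.936

0.936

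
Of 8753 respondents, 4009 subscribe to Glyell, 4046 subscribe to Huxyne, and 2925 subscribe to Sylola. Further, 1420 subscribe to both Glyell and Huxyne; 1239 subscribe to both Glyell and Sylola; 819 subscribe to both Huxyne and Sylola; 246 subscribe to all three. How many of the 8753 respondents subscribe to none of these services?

1005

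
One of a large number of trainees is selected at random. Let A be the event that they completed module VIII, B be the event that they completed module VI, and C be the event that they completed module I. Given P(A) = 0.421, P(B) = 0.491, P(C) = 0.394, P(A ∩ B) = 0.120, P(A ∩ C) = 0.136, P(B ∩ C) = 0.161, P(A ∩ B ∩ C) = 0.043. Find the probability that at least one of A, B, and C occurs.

P(A ∪ B ∪ C) = 0.421 + 0.491 + 0.394 − 0.120 − 0.136 − 0.161 + 0.043 = 0.932

0.932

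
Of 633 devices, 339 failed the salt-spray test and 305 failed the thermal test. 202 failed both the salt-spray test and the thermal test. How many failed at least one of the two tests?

Using inclusion–exclusion:
N(≥1) = 339 + 305 − 202 = 442

442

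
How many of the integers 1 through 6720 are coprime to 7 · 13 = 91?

5317

By inclusion-exclusion,
floor(6720/7) + floor(6720/13) − floor(6720/91) = 960 + 516 − 73 = 1403
6720 − 1403 = 5317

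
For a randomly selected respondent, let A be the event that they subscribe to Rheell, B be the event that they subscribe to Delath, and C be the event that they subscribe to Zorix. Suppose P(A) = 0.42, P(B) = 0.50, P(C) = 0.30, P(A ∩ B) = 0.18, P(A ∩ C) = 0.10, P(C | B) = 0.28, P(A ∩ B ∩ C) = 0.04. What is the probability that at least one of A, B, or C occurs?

0.84

P(B ∩ C) = P(B)·P(C|B) = 0.50 × 0.28 = 0.14
P(A ∪ B ∪ C) = 0.42 + 0.50 + 0.30 − 0.18 − 0.10 − 0.14 + 0.04 = 0.84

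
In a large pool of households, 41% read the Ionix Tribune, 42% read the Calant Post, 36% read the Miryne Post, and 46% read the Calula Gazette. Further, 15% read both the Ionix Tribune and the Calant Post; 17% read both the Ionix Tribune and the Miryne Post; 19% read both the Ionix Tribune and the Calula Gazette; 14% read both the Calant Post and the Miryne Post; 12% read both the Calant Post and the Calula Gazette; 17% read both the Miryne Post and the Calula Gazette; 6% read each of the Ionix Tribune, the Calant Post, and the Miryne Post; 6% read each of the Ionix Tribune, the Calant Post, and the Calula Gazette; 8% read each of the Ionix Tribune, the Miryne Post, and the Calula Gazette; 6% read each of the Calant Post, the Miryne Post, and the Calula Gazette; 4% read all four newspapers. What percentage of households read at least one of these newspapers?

P(at least one) = 41 + 42 + 36 + 46 − 15 − 17 − 19 − 14 − 12 − 17 + 6 + 6 + 8 + 6 − 4 = 93%

93%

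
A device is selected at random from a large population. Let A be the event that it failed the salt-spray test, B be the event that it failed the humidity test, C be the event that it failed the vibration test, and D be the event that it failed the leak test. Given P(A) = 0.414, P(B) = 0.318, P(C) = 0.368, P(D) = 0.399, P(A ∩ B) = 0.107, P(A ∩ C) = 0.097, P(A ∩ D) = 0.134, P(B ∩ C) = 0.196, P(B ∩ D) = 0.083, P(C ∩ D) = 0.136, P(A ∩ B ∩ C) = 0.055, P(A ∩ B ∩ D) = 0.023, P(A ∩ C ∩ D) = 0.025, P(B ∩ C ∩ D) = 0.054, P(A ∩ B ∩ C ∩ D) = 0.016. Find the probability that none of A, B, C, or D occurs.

0.113

By inclusion–exclusion:
P(A ∪ B ∪ C ∪ D) = 0.414 + 0.318 + 0.368 + 0.399 − 0.107 − 0.097 − 0.134 − 0.196 − 0.083 − 0.136 + 0.055 + 0.023 + 0.025 + 0.054 − 0.016 = 0.887
P(none) = 1 − 0.887 = 0.113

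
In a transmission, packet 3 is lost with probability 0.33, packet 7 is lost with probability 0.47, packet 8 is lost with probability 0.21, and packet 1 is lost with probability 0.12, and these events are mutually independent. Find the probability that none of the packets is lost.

Since the events are independent, P(none) is the product of the individual non-occurrence probabilities.
P(none) = (1 − 0.33) × (1 − 0.47) × (1 − 0.21) × (1 − 0.12) = 0.67 × 0.53 × 0.79 × 0.88 = 0.24686552

0.24686552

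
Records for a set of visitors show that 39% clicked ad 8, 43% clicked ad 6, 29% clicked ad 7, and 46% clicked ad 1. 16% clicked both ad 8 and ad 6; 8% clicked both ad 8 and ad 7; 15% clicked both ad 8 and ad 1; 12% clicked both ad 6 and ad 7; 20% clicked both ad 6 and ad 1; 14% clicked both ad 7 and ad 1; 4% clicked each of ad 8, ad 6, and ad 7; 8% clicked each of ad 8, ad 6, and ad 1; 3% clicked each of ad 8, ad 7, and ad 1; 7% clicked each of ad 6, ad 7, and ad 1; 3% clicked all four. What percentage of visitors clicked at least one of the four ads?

91%

Using inclusion–exclusion:
P(≥1) = 39 + 43 + 29 + 46 − 16 − 8 − 15 − 12 − 20 − 14 + 4 + 8 + 3 + 7 − 3 = 91%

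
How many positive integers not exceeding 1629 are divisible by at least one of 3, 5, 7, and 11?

952

By inclusion-exclusion,
543 + 325 + 232 + 148 − 108 − 77 − 49 − 46 − 29 − 21 + 15 + 9 + 7 + 4 − 1 = 952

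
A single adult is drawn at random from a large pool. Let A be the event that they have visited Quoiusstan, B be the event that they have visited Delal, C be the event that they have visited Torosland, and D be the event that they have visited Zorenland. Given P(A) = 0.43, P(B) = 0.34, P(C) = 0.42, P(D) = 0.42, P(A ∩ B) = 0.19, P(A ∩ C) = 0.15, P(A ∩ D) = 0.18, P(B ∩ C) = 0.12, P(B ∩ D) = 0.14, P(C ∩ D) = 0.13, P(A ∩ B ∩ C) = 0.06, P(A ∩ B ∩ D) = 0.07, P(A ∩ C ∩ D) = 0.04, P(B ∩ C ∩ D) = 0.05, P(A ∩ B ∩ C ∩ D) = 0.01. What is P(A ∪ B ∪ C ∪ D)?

0.91

By inclusion–exclusion:
P(A ∪ B ∪ C ∪ D) = 0.43 + 0.34 + 0.42 + 0.42 − 0.19 − 0.15 − 0.18 − 0.12 − 0.14 − 0.13 + 0.06 + 0.07 + 0.04 + 0.05 − 0.01 = 0.91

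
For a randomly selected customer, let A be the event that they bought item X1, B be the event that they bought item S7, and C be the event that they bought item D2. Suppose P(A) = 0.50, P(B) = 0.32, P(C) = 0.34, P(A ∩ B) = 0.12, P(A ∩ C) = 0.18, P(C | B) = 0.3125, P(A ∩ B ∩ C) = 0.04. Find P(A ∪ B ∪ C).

P(B ∩ C) = P(B)·P(C|B) = 0.32 × 0.3125 = 0.10
Apply inclusion-exclusion:
P(A ∪ B ∪ C) = 0.50 + 0.32 + 0.34 − 0.12 − 0.18 − 0.10 + 0.04 = 0.80

0.80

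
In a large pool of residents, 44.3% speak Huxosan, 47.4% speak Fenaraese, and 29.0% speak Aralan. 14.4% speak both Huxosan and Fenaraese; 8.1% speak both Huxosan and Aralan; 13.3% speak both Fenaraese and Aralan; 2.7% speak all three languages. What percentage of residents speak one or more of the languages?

87.6%

Inclusion–exclusion gives
P(union) = 44.3 + 47.4 + 29.0 − 14.4 − 8.1 − 13.3 + 2.7 = 87.6%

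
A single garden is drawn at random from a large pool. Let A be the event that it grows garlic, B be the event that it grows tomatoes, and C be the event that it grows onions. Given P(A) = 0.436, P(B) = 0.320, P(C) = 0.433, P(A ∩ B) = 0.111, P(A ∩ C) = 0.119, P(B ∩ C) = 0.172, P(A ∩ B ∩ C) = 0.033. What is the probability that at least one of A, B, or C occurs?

0.820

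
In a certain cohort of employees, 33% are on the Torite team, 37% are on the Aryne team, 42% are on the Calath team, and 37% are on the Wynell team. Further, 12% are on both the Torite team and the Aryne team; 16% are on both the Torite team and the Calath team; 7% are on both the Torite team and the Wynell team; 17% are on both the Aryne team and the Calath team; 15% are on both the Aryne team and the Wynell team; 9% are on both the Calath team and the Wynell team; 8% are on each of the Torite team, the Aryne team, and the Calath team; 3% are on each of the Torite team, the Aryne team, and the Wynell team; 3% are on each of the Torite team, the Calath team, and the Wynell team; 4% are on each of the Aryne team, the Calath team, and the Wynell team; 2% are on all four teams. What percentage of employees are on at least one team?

By inclusion–exclusion:
P(at least one) = 33 + 37 + 42 + 37 − 12 − 16 − 7 − 17 − 15 − 9 + 8 + 3 + 3 + 4 − 2 = 89%

89%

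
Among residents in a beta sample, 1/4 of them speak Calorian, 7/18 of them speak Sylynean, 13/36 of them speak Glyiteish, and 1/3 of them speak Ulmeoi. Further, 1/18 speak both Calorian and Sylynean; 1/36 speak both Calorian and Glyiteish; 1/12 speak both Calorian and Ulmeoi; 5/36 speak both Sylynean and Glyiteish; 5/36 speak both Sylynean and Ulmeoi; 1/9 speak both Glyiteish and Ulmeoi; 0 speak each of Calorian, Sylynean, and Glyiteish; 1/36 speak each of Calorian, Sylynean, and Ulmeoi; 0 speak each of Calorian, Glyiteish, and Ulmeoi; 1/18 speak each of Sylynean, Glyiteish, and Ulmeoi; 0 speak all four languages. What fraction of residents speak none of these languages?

5/36

By inclusion-exclusion,
P(at least one) = 1/4 + 7/18 + 13/36 + 1/3 − 1/18 − 1/36 − 1/12 − 5/36 − 5/36 − 1/9 + 0 + 1/36 + 0 + 1/18 − 0 = 31/36
P(none) = 1 − 31/36 = 5/36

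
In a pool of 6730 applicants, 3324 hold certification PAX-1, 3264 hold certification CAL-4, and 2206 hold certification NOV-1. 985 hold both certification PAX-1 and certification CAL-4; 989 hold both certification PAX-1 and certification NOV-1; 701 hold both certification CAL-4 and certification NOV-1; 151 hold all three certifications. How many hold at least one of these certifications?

6270

N(≥1) = 3324 + 3264 + 2206 − 985 − 989 − 701 + 151 = 6270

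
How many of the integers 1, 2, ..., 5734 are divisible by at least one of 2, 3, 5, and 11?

4344

By inclusion–exclusion:
2867 + 1911 + 1146 + 521 − 955 − 573 − 260 − 382 − 173 − 104 + 191 + 86 + 52 + 34 − 17 = 4344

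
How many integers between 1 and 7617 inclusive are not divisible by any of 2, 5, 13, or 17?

2648

Apply inclusion-exclusion:
floor(7617/2) + floor(7617/5) + floor(7617/13) + floor(7617/17) − floor(7617/10) − floor(7617/26) − floor(7617/34) − floor(7617/65) − floor(7617/85) − floor(7617/221) + floor(7617/130) + floor(7617/170) + floor(7617/442) + floor(7617/1105) − floor(7617/2210) = 3808 + 1523 + 585 + 448 − 761 − 292 − 224 − 117 − 89 − 34 + 58 + 44 + 17 + 6 − 3 = 4969
7617 − 4969 = 2648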